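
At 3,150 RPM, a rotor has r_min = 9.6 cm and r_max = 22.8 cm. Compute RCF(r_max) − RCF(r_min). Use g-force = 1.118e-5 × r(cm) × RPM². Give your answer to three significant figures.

RCF_max = 1.118 × 10⁻⁵ × 22.8 × (3150)² = 1.118 × 10⁻⁵ × 22.8 × 9,922,500 ≈ 2,529.3 × g
RCF_min = 1.118 × 10⁻⁵ × 9.6 × (3150)² = 1.118 × 10⁻⁵ × 9.6 × 9,922,500 ≈ 1,065 × g
ΔRCF = 2,529.3 − 1,065 = 1,464.3

≈ 1460 g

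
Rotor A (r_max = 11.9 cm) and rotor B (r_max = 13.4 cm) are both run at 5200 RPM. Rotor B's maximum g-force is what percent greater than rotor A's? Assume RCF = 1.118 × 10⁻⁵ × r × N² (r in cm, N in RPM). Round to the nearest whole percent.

At equal RPM, RCF scales linearly with r: ratio = 13.4 / 11.9 = 1.1261.
So rotor B delivers 12.6% more g-force.

13%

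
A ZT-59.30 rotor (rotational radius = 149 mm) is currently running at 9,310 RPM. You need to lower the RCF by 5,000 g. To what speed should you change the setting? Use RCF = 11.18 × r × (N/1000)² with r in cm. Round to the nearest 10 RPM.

r = 149 mm = 14.9 cm
Current RCF = 11.18 × 14.9 × (9.31)² = 11.18 × 14.9 × 86.6761 ≈ 14,438.7 × g
Target RCF = 14,438.7 − 5,000 = 9,438.7 × g
(N/1000)² = 9,438.7 / 166.582 = 56.66098
N = 1000 × √56.66098 ≈ 7,527.3

≈ 7530 RPM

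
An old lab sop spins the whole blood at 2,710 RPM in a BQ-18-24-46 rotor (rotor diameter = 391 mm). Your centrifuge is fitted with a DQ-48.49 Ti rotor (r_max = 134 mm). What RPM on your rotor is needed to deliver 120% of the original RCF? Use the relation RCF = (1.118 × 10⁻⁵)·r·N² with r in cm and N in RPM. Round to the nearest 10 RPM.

3590 RPM

Original rotor: r = 391 mm / 2 = 195.5 mm = 19.55 cm
RCF_original = 1.118 × 10⁻⁵ × 19.55 × (2710)² = 1.118 × 10⁻⁵ × 19.55 × 7,344,100 ≈ 1,605.2 × g
Target RCF = 1.2 × 1,605.2 ≈ 1,926.2 × g
Your rotor: r = 134 mm = 13.4 cm
1,926.2 = 1.118 × 10⁻⁵ × 13.4 × N²
N² = 1,926.2 / (14.9812 × 10⁻⁵) = 12,857,448
N ≈ √12,857,448 ≈ 3,585.7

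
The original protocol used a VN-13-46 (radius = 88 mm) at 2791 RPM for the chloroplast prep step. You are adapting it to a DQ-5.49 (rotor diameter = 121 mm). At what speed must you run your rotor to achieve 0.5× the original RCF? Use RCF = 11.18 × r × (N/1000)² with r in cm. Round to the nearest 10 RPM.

≈ 2380 RPM

Original rotor: r = 88 mm = 8.8 cm
RCF = 11.18 × r × (N/1000)²
RCF_original = 11.18 × 8.8 × (2.791)² = 11.18 × 8.8 × 7.789681 ≈ 766.4 × g
Target RCF = 0.5 × 766.4 ≈ 383.2 × g
Your rotor: r = 121 mm / 2 = 60.5 mm = 6.05 cm
383.2 = 11.18 × 6.05 × (N/1000)²
(N/1000)² = 383.2 / 67.639 = 5.665371
N = 1000 × √5.665371 ≈ 2,380.2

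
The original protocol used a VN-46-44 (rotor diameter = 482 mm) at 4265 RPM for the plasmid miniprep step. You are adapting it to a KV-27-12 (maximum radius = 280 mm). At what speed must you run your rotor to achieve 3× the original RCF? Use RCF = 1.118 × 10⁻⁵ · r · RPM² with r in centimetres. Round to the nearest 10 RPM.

Original rotor: r = 482 mm / 2 = 241 mm = 24.1 cm
RCF_original = 1.118 × 10⁻⁵ × 24.1 × (4265)² = 1.118 × 10⁻⁵ × 24.1 × 18,190,225 ≈ 4,901.1 × g
Target RCF = 3 × 4,901.1 ≈ 14,703.3 × g
Your rotor: r = 280 mm = 28.0 cm
14,703.3 = 1.118 × 10⁻⁵ × 28 × N²
N² = 14,703.3 / (31.304 × 10⁻⁵) = 46,969,397
N ≈ √46,969,397 ≈ 6,853.4

6850 RPM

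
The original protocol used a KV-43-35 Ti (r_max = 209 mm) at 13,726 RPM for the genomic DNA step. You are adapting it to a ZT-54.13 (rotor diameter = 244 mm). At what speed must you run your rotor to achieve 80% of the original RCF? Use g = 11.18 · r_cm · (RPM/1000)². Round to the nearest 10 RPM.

≈ 16070 RPM

Original rotor: r = 209 mm = 20.9 cm
RCF_original = 11.18 × 20.9 × (13.726)² = 11.18 × 20.9 × 188.403076 ≈ 44,022.6 × g
Target RCF = 0.8 × 44,022.6 ≈ 35,218.1 × g
Your rotor: r = 244 mm / 2 = 122 mm = 12.2 cm
35,218.1 = 11.18 × 12.2 × (N/1000)²
(N/1000)² = 35,218.1 / 136.396 = 258.2048
N = 1000 × √258.2048 ≈ 16,068.8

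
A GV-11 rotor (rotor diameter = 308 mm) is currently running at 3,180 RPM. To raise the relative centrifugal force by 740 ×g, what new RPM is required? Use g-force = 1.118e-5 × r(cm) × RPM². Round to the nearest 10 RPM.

3800 RPM

r = 308 mm / 2 = 154 mm = 15.4 cm
Current RCF = 1.118 × 10⁻⁵ × 15.4 × (3180)² = 1.118 × 10⁻⁵ × 15.4 × 10,112,400 ≈ 1,741.1 × g
Target RCF = 1,741.1 + 740 = 2,481.1 × g
N² = 2,481.1 / (17.2172 × 10⁻⁵) = 14,410,589
N ≈ √14,410,589 ≈ 3,796.1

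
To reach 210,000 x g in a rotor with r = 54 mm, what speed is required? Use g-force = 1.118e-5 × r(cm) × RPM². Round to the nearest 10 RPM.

r = 54 mm = 5.4 cm
210,000 = 1.118 × 10⁻⁵ × 5.4 × N²
N² = 210,000 / (6.0372 × 10⁻⁵) = 3,478,433,711
N ≈ √3,478,433,711 ≈ 58,978.2

58980 RPM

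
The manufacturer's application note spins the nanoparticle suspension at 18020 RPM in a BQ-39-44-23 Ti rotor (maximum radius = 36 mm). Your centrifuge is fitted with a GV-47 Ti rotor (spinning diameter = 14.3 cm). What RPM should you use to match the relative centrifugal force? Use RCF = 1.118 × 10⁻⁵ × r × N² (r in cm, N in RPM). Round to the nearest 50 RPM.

Original rotor: r = 36 mm = 3.6 cm
RCF_original = 1.118 × 10⁻⁵ × 3.6 × (18020)² = 1.118 × 10⁻⁵ × 3.6 × 324,720,400 ≈ 13,069.3 × g
Your rotor: r = 14.3 / 2 = 7.15 cm
13,069.3 = 1.118 × 10⁻⁵ × 7.15 × N²
N² = 13,069.3 / (7.9937 × 10⁻⁵) = 163,495,002
N ≈ √163,495,002 ≈ 12,786.5

12800 RPM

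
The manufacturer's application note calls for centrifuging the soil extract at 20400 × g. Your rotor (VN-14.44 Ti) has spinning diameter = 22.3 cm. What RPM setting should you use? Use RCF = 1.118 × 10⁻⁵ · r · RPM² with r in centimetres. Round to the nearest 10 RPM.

12790 RPM

r = 22.3 / 2 = 11.15 cm
20,400 = 1.118 × 10⁻⁵ × 11.15 × N²
N² = 20,400 / (12.4657 × 10⁻⁵) = 163,649,053
N ≈ √163,649,053 ≈ 12,792.5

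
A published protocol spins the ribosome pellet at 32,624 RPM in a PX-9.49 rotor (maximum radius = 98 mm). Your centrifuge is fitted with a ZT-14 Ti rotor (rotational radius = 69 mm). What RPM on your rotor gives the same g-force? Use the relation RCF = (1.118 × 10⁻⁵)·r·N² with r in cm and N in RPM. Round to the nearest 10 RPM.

Original rotor: r = 98 mm = 9.8 cm
RCF = 1.118 × 10⁻⁵ × r × N²
RCF_original = 1.118 × 10⁻⁵ × 9.8 × (32624)² = 1.118 × 10⁻⁵ × 9.8 × 1,064,325,376 ≈ 116,611.7 × g
Your rotor: r = 69 mm = 6.9 cm
116,611.7 = 1.118 × 10⁻⁵ × 6.9 × N²
N² = 116,611.7 / (7.7142 × 10⁻⁵) = 1,511,649,944
N ≈ √1,511,649,944 ≈ 38,879.9

38880 RPM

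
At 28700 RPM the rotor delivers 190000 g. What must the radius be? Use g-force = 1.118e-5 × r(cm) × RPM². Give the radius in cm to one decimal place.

190000 = 1.118 × 10⁻⁵ × r × (28700)²
r = 190000 / (1.118 × 10⁻⁵ × 823,690,000) = 190000 / 9208.854 ≈ 20.632 cm

20.6 cm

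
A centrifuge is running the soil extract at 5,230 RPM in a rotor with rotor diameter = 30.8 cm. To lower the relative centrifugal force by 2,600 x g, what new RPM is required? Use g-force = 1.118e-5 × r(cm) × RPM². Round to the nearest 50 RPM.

r = 30.8 / 2 = 15.4 cm
Current RCF = 1.118 × 10⁻⁵ × 15.4 × (5230)² = 1.118 × 10⁻⁵ × 15.4 × 27,352,900 ≈ 4,709.4 × g
Target RCF = 4,709.4 − 2,600 = 2,109.4 × g
N² = 2,109.4 / (17.2172 × 10⁻⁵) = 12,251,702
N ≈ √12,251,702 ≈ 3,500.2

≈ 3500 RPM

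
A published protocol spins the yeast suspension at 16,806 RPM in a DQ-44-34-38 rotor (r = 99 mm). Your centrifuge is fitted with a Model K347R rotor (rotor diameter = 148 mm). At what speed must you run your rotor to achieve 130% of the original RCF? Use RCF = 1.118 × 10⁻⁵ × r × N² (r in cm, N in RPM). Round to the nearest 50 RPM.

22150 RPM

Original rotor: r = 99 mm = 9.9 cm
RCF_original = 1.118 × 10⁻⁵ × 9.9 × (16806)² = 1.118 × 10⁻⁵ × 9.9 × 282,441,636 ≈ 31,261.2 × g
Target RCF = 1.3 × 31,261.2 ≈ 40,639.6 × g
Your rotor: r = 148 mm / 2 = 74 mm = 7.4 cm
40,639.6 = 1.118 × 10⁻⁵ × 7.4 × N²
N² = 40,639.6 / (8.2732 × 10⁻⁵) = 491,219,842
N ≈ √491,219,842 ≈ 22,163.5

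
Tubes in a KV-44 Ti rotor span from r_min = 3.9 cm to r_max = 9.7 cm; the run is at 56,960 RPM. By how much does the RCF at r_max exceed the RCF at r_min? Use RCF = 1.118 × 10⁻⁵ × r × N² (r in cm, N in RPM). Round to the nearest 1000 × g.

≈ 210000 x g

RCF_max = 1.118 × 10⁻⁵ × 9.7 × (56960)² = 1.118 × 10⁻⁵ × 9.7 × 3,244,441,600 ≈ 351,846.7 × g
RCF_min = 1.118 × 10⁻⁵ × 3.9 × (56960)² = 1.118 × 10⁻⁵ × 3.9 × 3,244,441,600 ≈ 141,464.1 × g
ΔRCF = 351,846.7 − 141,464.1 = 210,382.6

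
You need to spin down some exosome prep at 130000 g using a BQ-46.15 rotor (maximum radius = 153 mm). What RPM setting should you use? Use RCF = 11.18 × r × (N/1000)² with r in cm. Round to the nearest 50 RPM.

r = 153 mm = 15.3 cm
130,000 = 11.18 × 15.3 × (N/1000)²
(N/1000)² = 130,000 / 171.054 = 759.9939
N = 1000 × √759.9939 ≈ 27,568.0

N ≈ 27550 RPM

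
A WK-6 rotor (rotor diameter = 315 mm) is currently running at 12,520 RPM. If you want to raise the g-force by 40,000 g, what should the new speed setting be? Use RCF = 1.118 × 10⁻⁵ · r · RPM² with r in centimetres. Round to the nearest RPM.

r = 315 mm / 2 = 157.5 mm = 15.75 cm
Current RCF = 1.118 × 10⁻⁵ × 15.75 × (12520)² = 1.118 × 10⁻⁵ × 15.75 × 156,750,400 ≈ 27,601.4 × g
Target RCF = 27,601.4 + 40,000 = 67,601.4 × g
N² = 67,601.4 / (17.6085 × 10⁻⁵) = 383,913,451
N ≈ √383,913,451 ≈ 19,593.7

19594 RPM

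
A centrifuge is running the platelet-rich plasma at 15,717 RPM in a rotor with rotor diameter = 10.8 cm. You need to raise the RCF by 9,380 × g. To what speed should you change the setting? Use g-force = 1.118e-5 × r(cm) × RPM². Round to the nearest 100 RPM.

20100 RPM

r = 10.8 / 2 = 5.4 cm
Current RCF = 1.118 × 10⁻⁵ × 5.4 × (15717)² = 1.118 × 10⁻⁵ × 5.4 × 247,024,089 ≈ 14,913.3 × g
Target RCF = 14,913.3 + 9,380 = 24,293.3 × g
N² = 24,293.3 / (6.0372 × 10⁻⁵) = 402,393,494
N ≈ √402,393,494 ≈ 20,059.7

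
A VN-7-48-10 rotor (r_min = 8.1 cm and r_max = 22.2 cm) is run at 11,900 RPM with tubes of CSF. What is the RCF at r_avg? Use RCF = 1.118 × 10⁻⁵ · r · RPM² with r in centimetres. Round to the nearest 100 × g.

r_avg = (8.1 + 22.2) / 2 = 15.15 cm
RCF = 1.118 × 10⁻⁵ × 15.15 × (11900)² = 1.118 × 10⁻⁵ × 15.15 × 141,610,000 ≈ 23,985.5 × g

RCF ≈ 24000 ×g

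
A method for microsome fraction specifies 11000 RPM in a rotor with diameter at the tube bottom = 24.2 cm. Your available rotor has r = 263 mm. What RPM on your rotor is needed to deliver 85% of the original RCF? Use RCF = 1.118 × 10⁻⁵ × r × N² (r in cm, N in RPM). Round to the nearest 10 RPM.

Original rotor: r = 24.2 / 2 = 12.1 cm
RCF = 1.118 × 10⁻⁵ × r × N²
RCF_original = 1.118 × 10⁻⁵ × 12.1 × (11000)² = 1.118 × 10⁻⁵ × 12.1 × 121,000,000 ≈ 16,368.6 × g
Target RCF = 0.85 × 16,368.6 ≈ 13,913.3 × g
Your rotor: r = 263 mm = 26.3 cm
13,913.3 = 1.118 × 10⁻⁵ × 26.3 × N²
N² = 13,913.3 / (29.4034 × 10⁻⁵) = 47,318,677
N ≈ √47,318,677 ≈ 6,878.9

≈ 6880 RPM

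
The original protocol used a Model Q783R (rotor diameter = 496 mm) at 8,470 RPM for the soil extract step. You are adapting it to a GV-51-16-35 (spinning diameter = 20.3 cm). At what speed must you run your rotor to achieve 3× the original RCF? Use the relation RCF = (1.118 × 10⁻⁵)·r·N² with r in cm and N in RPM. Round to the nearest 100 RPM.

Original rotor: r = 496 mm / 2 = 248 mm = 24.8 cm
RCF_original = 1.118 × 10⁻⁵ × 24.8 × (8470)² = 1.118 × 10⁻⁵ × 24.8 × 71,740,900 ≈ 19,891.2 × g
Target RCF = 3 × 19,891.2 ≈ 59,673.6 × g
Your rotor: r = 20.3 / 2 = 10.15 cm
59,673.6 = 1.118 × 10⁻⁵ × 10.15 × N²
N² = 59,673.6 / (11.3477 × 10⁻⁵) = 525,865,153
N ≈ √525,865,153 ≈ 22,931.7

22900 RPM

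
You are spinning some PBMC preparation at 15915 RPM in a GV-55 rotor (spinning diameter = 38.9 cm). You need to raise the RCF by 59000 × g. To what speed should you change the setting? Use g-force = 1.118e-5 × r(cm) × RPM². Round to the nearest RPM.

≈ 22904 RPM

r = 38.9 / 2 = 19.45 cm
Current RCF = 1.118 × 10⁻⁵ × 19.45 × (15915)² = 1.118 × 10⁻⁵ × 19.45 × 253,287,225 ≈ 55,077.6 × g
Target RCF = 55,077.6 + 59,000 = 114,077.6 × g
N² = 114,077.6 / (21.7451 × 10⁻⁵) = 524,612,901
N ≈ √524,612,901 ≈ 22,904.4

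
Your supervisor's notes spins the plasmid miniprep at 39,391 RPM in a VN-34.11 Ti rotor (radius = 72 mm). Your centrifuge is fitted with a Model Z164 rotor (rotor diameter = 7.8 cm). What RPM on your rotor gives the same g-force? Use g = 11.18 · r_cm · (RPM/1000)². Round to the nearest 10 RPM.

53520 RPM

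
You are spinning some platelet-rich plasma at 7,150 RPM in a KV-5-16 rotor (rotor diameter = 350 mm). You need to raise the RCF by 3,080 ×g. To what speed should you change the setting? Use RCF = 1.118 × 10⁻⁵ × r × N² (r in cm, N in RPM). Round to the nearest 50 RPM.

N₂ ≈ 8200 RPM

r = 350 mm / 2 = 175 mm = 17.5 cm
Current RCF = 1.118 × 10⁻⁵ × 17.5 × (7150)² = 1.118 × 10⁻⁵ × 17.5 × 51,122,500 ≈ 10,002.1 × g
Target RCF = 10,002.1 + 3,080 = 13,082.1 × g
N² = 13,082.1 / (19.565 × 10⁻⁵) = 66,864,810
N ≈ √66,864,810 ≈ 8,177.1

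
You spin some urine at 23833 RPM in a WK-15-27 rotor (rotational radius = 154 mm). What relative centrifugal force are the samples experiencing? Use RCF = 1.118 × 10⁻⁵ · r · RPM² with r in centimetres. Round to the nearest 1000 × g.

≈ 98000 ×g

r = 154 mm = 15.4 cm
RCF = 1.118 × 10⁻⁵ × r × N²
RCF = 1.118 × 10⁻⁵ × 15.4 × (23833)² = 1.118 × 10⁻⁵ × 15.4 × 568,011,889 ≈ 97,795.7 × g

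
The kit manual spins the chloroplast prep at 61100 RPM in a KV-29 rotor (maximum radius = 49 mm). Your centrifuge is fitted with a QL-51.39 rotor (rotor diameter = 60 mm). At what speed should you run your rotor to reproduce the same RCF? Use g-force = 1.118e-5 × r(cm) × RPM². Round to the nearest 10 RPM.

Original rotor: r = 49 mm = 4.9 cm
RCF_original = 1.118 × 10⁻⁵ × 4.9 × (61100)² = 1.118 × 10⁻⁵ × 4.9 × 3,733,210,000 ≈ 204,512.7 × g
Your rotor: r = 60 mm / 2 = 30 mm = 3 cm
204,512.7 = 1.118 × 10⁻⁵ × 3 × N²
N² = 204,512.7 / (3.354 × 10⁻⁵) = 6,097,576,029
N ≈ √6,097,576,029 ≈ 78,087.0

≈ 78090 RPM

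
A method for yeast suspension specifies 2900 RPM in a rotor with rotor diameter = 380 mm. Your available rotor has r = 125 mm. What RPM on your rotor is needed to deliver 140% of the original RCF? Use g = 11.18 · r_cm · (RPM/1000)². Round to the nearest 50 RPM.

≈ 4250 RPM

Original rotor: r = 380 mm / 2 = 190 mm = 19 cm
RCF_original = 11.18 × 19 × (2.9)² = 11.18 × 19 × 8.41 ≈ 1,786.5 × g
Target RCF = 1.4 × 1,786.5 ≈ 2,501.1 × g
Your rotor: r = 125 mm = 12.5 cm
2,501.1 = 11.18 × 12.5 × (N/1000)²
(N/1000)² = 2,501.1 / 139.75 = 17.89696
N = 1000 × √17.89696 ≈ 4,230.5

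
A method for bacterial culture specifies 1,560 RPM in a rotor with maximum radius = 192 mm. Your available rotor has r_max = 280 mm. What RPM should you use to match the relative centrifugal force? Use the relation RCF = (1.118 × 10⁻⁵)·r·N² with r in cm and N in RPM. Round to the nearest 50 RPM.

1300 RPM

Original rotor: r = 192 mm = 19.2 cm
RCF_original = 1.118 × 10⁻⁵ × 19.2 × (1560)² = 1.118 × 10⁻⁵ × 19.2 × 2,433,600 ≈ 522.4 × g
Your rotor: r = 280 mm = 28.0 cm
522.4 = 1.118 × 10⁻⁵ × 28 × N²
N² = 522.4 / (31.304 × 10⁻⁵) = 1,668,796
N ≈ √1,668,796 ≈ 1,291.8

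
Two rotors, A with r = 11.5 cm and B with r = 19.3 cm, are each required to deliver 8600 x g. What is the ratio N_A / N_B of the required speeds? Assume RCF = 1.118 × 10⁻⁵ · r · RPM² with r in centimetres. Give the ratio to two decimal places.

1.30

At fixed RCF, N ∝ 1/√r, so N_A/N_B = √(r_B/r_A) = √(19.3/11.5) = √1.678261 = 1.2955.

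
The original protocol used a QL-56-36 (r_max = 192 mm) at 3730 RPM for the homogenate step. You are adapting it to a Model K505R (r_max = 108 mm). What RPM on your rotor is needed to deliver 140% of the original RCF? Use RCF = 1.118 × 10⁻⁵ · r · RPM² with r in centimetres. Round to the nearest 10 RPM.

Original rotor: r = 192 mm = 19.2 cm
RCF_original = 1.118 × 10⁻⁵ × 19.2 × (3730)² = 1.118 × 10⁻⁵ × 19.2 × 13,912,900 ≈ 2,986.5 × g
Target RCF = 1.4 × 2,986.5 ≈ 4,181.1 × g
Your rotor: r = 108 mm = 10.8 cm
4,181.1 = 1.118 × 10⁻⁵ × 10.8 × N²
N² = 4,181.1 / (12.0744 × 10⁻⁵) = 34,627,808
N ≈ √34,627,808 ≈ 5,884.5

5880 RPM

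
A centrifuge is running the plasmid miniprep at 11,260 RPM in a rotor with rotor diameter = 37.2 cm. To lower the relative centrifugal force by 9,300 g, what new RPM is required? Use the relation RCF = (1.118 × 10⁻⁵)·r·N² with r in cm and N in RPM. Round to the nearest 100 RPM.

N₂ ≈ 9100 RPM

r = 37.2 / 2 = 18.6 cm
Current RCF = 1.118 × 10⁻⁵ × 18.6 × (11260)² = 1.118 × 10⁻⁵ × 18.6 × 126,787,600 ≈ 26,365.2 × g
Target RCF = 26,365.2 − 9,300 = 17,065.2 × g
N² = 17,065.2 / (20.7948 × 10⁻⁵) = 82,064,747
N ≈ √82,064,747 ≈ 9,059.0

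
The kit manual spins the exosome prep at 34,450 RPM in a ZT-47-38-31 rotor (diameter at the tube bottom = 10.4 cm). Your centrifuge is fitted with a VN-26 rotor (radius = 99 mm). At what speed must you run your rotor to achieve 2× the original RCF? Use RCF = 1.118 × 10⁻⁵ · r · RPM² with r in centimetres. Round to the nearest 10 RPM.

≈ 35310 RPM

Original rotor: r = 10.4 / 2 = 5.2 cm
RCF = 1.118 × 10⁻⁵ × r × N²
RCF_original = 1.118 × 10⁻⁵ × 5.2 × (34450)² = 1.118 × 10⁻⁵ × 5.2 × 1,186,802,500 ≈ 68,996 × g
Target RCF = 2 × 68,996 ≈ 137,992 × g
Your rotor: r = 99 mm = 9.9 cm
137,992 = 1.118 × 10⁻⁵ × 9.9 × N²
N² = 137,992 / (11.0682 × 10⁻⁵) = 1,246,742,921
N ≈ √1,246,742,921 ≈ 35,309.2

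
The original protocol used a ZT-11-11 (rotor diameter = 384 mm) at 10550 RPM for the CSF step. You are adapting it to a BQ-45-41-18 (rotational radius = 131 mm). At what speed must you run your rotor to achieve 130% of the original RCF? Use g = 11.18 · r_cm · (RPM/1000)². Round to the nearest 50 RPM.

Original rotor: r = 384 mm / 2 = 192 mm = 19.2 cm
RCF_original = 11.18 × 19.2 × (10.55)² = 11.18 × 19.2 × 111.3025 ≈ 23,891.7 × g
Target RCF = 1.3 × 23,891.7 ≈ 31,059.2 × g
Your rotor: r = 131 mm = 13.1 cm
31,059.2 = 11.18 × 13.1 × (N/1000)²
(N/1000)² = 31,059.2 / 146.458 = 212.069
N = 1000 × √212.069 ≈ 14,562.6

≈ 14550 RPM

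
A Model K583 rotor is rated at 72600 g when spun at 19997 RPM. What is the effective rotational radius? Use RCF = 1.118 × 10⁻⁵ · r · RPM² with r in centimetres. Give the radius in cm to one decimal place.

RCF = 1.118 × 10⁻⁵ × r × N²
72600 = 1.118 × 10⁻⁵ × r × (19997)²
r = 72600 / (1.118 × 10⁻⁵ × 399,880,009) = 72600 / 4470.659 ≈ 16.239 cm

≈ 16.2 cm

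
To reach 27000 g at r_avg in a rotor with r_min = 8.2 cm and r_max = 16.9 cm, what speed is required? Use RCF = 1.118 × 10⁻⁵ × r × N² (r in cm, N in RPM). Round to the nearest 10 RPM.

N ≈ 13870 RPM

r_avg = (8.2 + 16.9) / 2 = 12.55 cm
27,000 = 1.118 × 10⁻⁵ × 12.55 × N²
N² = 27,000 / (14.0309 × 10⁻⁵) = 192,432,417
N ≈ √192,432,417 ≈ 13,872.0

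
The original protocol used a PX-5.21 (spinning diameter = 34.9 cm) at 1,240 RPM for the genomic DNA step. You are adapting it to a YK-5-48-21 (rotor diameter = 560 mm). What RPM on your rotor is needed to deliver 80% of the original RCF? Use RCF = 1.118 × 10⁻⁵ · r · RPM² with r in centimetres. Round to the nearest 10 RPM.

Original rotor: r = 34.9 / 2 = 17.45 cm
RCF_original = 1.118 × 10⁻⁵ × 17.45 × (1240)² = 1.118 × 10⁻⁵ × 17.45 × 1,537,600 ≈ 300 × g
Target RCF = 0.8 × 300 ≈ 240 × g
Your rotor: r = 560 mm / 2 = 280 mm = 28 cm
240 = 1.118 × 10⁻⁵ × 28 × N²
N² = 240 / (31.304 × 10⁻⁵) = 766,675
N ≈ √766,675 ≈ 875.6

880 RPM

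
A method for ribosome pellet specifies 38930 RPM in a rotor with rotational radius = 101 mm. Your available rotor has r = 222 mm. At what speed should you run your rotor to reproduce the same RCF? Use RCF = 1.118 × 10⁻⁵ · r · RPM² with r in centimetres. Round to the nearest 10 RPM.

Original rotor: r = 101 mm = 10.1 cm
RCF_original = 1.118 × 10⁻⁵ × 10.1 × (38930)² = 1.118 × 10⁻⁵ × 10.1 × 1,515,544,900 ≈ 171,132.3 × g
Your rotor: r = 222 mm = 22.2 cm
171,132.3 = 1.118 × 10⁻⁵ × 22.2 × N²
N² = 171,132.3 / (24.8196 × 10⁻⁵) = 689,504,666
N ≈ √689,504,666 ≈ 26,258.4

26260 RPM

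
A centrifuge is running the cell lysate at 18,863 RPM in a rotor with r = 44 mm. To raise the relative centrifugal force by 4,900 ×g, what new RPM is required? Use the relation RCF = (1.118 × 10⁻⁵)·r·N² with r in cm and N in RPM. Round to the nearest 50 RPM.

r = 44 mm = 4.4 cm
Current RCF = 1.118 × 10⁻⁵ × 4.4 × (18863)² = 1.118 × 10⁻⁵ × 4.4 × 355,812,769 ≈ 17,503.1 × g
Target RCF = 17,503.1 + 4,900 = 22,403.1 × g
N² = 22,403.1 / (4.9192 × 10⁻⁵) = 455,421,613
N ≈ √455,421,613 ≈ 21,340.6

≈ 21350 RPM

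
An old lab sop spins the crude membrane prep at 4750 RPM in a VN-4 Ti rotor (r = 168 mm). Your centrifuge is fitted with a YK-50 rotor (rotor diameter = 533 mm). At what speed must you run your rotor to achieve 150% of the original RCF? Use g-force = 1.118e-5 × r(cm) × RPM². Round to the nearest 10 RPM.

4620 RPM

Original rotor: r = 168 mm = 16.8 cm
RCF = 1.118 × 10⁻⁵ × r × N²
RCF_original = 1.118 × 10⁻⁵ × 16.8 × (4750)² = 1.118 × 10⁻⁵ × 16.8 × 22,562,500 ≈ 4,237.8 × g
Target RCF = 1.5 × 4,237.8 ≈ 6,356.7 × g
Your rotor: r = 533 mm / 2 = 266.5 mm = 26.65 cm
6,356.7 = 1.118 × 10⁻⁵ × 26.65 × N²
N² = 6,356.7 / (29.7947 × 10⁻⁵) = 21,335,003
N ≈ √21,335,003 ≈ 4,619.0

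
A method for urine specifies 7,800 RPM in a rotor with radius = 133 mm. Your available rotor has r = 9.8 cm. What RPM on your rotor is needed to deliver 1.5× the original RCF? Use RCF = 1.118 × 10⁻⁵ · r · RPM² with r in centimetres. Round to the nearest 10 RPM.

Original rotor: r = 133 mm = 13.3 cm
RCF = 1.118 × 10⁻⁵ × r × N²
RCF_original = 1.118 × 10⁻⁵ × 13.3 × (7800)² = 1.118 × 10⁻⁵ × 13.3 × 60,840,000 ≈ 9,046.5 × g
Target RCF = 1.5 × 9,046.5 ≈ 13,569.8 × g
13,569.8 = 1.118 × 10⁻⁵ × 9.8 × N²
N² = 13,569.8 / (10.9564 × 10⁻⁵) = 123,852,725
N ≈ √123,852,725 ≈ 11,128.9

11130 RPM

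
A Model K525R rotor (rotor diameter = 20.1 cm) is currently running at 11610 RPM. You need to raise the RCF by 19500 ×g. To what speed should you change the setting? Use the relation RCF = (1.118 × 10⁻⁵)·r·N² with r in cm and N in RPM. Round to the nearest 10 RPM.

r = 20.1 / 2 = 10.05 cm
Current RCF = 1.118 × 10⁻⁵ × 10.05 × (11610)² = 1.118 × 10⁻⁵ × 10.05 × 134,792,100 ≈ 15,145.1 × g
Target RCF = 15,145.1 + 19,500 = 34,645.1 × g
N² = 34,645.1 / (11.2359 × 10⁻⁵) = 308,342,901
N ≈ √308,342,901 ≈ 17,559.7

≈ 17560 RPM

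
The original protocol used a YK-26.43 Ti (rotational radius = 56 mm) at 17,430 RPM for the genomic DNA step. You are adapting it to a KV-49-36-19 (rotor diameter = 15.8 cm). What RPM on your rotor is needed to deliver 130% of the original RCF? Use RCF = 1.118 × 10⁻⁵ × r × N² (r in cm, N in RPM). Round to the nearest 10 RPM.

≈ 16730 RPM

Original rotor: r = 56 mm = 5.6 cm
RCF_original = 1.118 × 10⁻⁵ × 5.6 × (17430)² = 1.118 × 10⁻⁵ × 5.6 × 303,804,900 ≈ 19,020.6 × g
Target RCF = 1.3 × 19,020.6 ≈ 24,726.8 × g
Your rotor: r = 15.8 / 2 = 7.9 cm
24,726.8 = 1.118 × 10⁻⁵ × 7.9 × N²
N² = 24,726.8 / (8.8322 × 10⁻⁵) = 279,961,957
N ≈ √279,961,957 ≈ 16,732.1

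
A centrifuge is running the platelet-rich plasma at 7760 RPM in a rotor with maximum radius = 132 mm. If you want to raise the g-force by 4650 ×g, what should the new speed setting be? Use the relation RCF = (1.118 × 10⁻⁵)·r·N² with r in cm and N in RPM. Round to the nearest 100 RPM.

r = 132 mm = 13.2 cm
Current RCF = 1.118 × 10⁻⁵ × 13.2 × (7760)² = 1.118 × 10⁻⁵ × 13.2 × 60,217,600 ≈ 8,886.7 × g
Target RCF = 8,886.7 + 4,650 = 13,536.7 × g
N² = 13,536.7 / (14.7576 × 10⁻⁵) = 91,726,975
N ≈ √91,726,975 ≈ 9,577.4

N₂ ≈ 9600 RPM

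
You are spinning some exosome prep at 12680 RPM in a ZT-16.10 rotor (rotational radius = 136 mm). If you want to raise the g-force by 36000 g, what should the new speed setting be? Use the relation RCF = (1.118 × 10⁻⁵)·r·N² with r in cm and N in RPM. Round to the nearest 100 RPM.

19900 RPM

r = 136 mm = 13.6 cm
Current RCF = 1.118 × 10⁻⁵ × 13.6 × (12680)² = 1.118 × 10⁻⁵ × 13.6 × 160,782,400 ≈ 24,446.6 × g
Target RCF = 24,446.6 + 36,000 = 60,446.6 × g
N² = 60,446.6 / (15.2048 × 10⁻⁵) = 397,549,458
N ≈ √397,549,458 ≈ 19,938.6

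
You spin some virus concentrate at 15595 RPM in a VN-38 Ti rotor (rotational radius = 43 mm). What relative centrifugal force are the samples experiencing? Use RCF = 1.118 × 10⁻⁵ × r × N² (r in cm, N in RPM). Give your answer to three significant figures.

r = 43 mm = 4.3 cm
RCF = 1.118 × 10⁻⁵ × 4.3 × (15595)² = 1.118 × 10⁻⁵ × 4.3 × 243,204,025 ≈ 11,691.8 × g

≈ 11700 ×g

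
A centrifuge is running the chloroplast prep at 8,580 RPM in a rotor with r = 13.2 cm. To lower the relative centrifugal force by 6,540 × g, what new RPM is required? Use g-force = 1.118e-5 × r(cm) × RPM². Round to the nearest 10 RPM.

Current RCF = 1.118 × 10⁻⁵ × 13.2 × (8580)² = 1.118 × 10⁻⁵ × 13.2 × 73,616,400 ≈ 10,864 × g
Target RCF = 10,864 − 6,540 = 4,324 × g
N² = 4,324 / (14.7576 × 10⁻⁵) = 29,300,157
N ≈ √29,300,157 ≈ 5,413.0

≈ 5410 RPM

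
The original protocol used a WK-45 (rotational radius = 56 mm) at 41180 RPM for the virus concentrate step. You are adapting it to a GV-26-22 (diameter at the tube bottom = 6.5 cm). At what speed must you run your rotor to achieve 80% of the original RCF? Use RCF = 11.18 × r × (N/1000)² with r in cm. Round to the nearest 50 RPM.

≈ 48350 RPM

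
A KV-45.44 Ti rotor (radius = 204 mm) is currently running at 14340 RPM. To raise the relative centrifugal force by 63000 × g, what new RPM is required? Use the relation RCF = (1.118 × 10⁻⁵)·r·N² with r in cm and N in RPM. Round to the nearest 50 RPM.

r = 204 mm = 20.4 cm
Current RCF = 1.118 × 10⁻⁵ × 20.4 × (14340)² = 1.118 × 10⁻⁵ × 20.4 × 205,635,600 ≈ 46,899.7 × g
Target RCF = 46,899.7 + 63,000 = 109,899.7 × g
N² = 109,899.7 / (22.8072 × 10⁻⁵) = 481,864,060
N ≈ √481,864,060 ≈ 21,951.4

21950 RPM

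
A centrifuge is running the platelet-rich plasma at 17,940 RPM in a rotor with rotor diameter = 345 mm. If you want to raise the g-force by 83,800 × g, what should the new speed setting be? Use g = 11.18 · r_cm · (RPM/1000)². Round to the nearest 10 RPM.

r = 345 mm / 2 = 172.5 mm = 17.25 cm
Current RCF = 11.18 × 17.25 × (17.94)² = 11.18 × 17.25 × 321.8436 ≈ 62,069.1 × g
Target RCF = 62,069.1 + 83,800 = 145,869.1 × g
(N/1000)² = 145,869.1 / 192.855 = 756.3667
N = 1000 × √756.3667 ≈ 27,502.1

N₂ ≈ 27500 RPM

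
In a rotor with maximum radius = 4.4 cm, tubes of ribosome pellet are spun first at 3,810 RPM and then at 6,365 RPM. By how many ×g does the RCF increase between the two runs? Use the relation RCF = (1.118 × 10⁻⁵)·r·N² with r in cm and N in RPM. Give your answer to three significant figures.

RCF₁ = 1.118 × 10⁻⁵ × 4.4 × (3810)² = 1.118 × 10⁻⁵ × 4.4 × 14,516,100 ≈ 714.1 × g
RCF₂ = 1.118 × 10⁻⁵ × 4.4 × (6365)² = 1.118 × 10⁻⁵ × 4.4 × 40,513,225 ≈ 1,992.9 × g
Increase = 1,992.9 − 714.1 = 1,278.8

≈ 1280 ×g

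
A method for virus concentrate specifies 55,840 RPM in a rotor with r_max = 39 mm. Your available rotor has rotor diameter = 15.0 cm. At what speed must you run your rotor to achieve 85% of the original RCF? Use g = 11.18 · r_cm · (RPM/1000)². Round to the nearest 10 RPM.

37120 RPM

Original rotor: r = 39 mm = 3.9 cm
RCF_original = 11.18 × 3.9 × (55.84)² = 11.18 × 3.9 × 3,118.1056 ≈ 135,955.6 × g
Target RCF = 0.85 × 135,955.6 ≈ 115,562.3 × g
Your rotor: r = 15.0 / 2 = 7.5 cm
115,562.3 = 11.18 × 7.5 × (N/1000)²
(N/1000)² = 115,562.3 / 83.85 = 1378.203
N = 1000 × √1378.203 ≈ 37,124.2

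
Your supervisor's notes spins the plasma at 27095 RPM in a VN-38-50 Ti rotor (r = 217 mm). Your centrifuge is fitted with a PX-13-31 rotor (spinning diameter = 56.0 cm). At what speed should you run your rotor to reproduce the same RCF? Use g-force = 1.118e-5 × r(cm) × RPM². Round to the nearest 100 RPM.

Original rotor: r = 217 mm = 21.7 cm
RCF_original = 1.118 × 10⁻⁵ × 21.7 × (27095)² = 1.118 × 10⁻⁵ × 21.7 × 734,139,025 ≈ 178,106.5 × g
Your rotor: r = 56.0 / 2 = 28 cm
178,106.5 = 1.118 × 10⁻⁵ × 28 × N²
N² = 178,106.5 / (31.304 × 10⁻⁵) = 568,957,641
N ≈ √568,957,641 ≈ 23,852.8

23900 RPM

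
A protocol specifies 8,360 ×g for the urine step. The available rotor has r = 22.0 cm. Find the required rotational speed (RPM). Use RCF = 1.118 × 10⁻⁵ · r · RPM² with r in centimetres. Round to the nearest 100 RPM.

5800 RPM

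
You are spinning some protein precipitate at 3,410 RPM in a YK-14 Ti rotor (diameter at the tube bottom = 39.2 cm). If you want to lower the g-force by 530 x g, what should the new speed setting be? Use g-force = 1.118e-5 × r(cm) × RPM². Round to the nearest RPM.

N₂ ≈ 3035 RPM

r = 39.2 / 2 = 19.6 cm
Current RCF = 1.118 × 10⁻⁵ × 19.6 × (3410)² = 1.118 × 10⁻⁵ × 19.6 × 11,628,100 ≈ 2,548 × g
Target RCF = 2,548 − 530 = 2,018 × g
N² = 2,018 / (21.9128 × 10⁻⁵) = 9,209,229
N ≈ √9,209,229 ≈ 3,034.7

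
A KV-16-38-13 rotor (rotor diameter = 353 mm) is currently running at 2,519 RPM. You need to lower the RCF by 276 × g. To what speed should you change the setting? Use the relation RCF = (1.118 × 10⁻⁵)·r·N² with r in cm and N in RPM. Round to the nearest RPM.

r = 353 mm / 2 = 176.5 mm = 17.65 cm
Current RCF = 1.118 × 10⁻⁵ × 17.65 × (2519)² = 1.118 × 10⁻⁵ × 17.65 × 6,345,361 ≈ 1,252.1 × g
Target RCF = 1,252.1 − 276 = 976.1 × g
N² = 976.1 / (19.7327 × 10⁻⁵) = 4,946,611
N ≈ √4,946,611 ≈ 2,224.1

≈ 2224 RPM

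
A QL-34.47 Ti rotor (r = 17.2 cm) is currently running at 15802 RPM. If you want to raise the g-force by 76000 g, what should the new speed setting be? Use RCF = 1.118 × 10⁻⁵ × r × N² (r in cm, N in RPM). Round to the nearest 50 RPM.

25400 RPM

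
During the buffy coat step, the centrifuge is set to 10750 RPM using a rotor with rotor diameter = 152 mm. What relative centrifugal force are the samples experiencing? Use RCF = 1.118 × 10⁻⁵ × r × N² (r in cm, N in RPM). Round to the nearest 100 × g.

r = 152 mm / 2 = 76 mm = 7.6 cm
RCF = 1.118 × 10⁻⁵ × r × N²
RCF = 1.118 × 10⁻⁵ × 7.6 × (10750)² = 1.118 × 10⁻⁵ × 7.6 × 115,562,500 ≈ 9,819.1 × g

RCF ≈ 9800 ×g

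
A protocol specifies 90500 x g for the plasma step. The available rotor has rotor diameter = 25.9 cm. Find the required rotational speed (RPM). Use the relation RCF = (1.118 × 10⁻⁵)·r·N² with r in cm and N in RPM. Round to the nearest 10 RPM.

r = 25.9 / 2 = 12.95 cm
RCF = 1.118 × 10⁻⁵ × r × N²
90,500 = 1.118 × 10⁻⁵ × 12.95 × N²
N² = 90,500 / (14.4781 × 10⁻⁵) = 625,082,020
N ≈ √625,082,020 ≈ 25,001.6

N ≈ 25000 RPM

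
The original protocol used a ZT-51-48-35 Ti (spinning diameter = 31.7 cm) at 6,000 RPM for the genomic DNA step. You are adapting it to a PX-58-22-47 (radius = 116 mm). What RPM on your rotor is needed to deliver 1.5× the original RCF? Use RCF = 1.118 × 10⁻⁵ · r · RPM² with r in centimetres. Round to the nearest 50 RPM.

≈ 8600 RPM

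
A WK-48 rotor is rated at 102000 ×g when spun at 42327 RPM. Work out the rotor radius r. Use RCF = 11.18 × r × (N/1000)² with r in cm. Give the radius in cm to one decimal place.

r ≈ 5.1 cm

RCF = 11.18 × r × (N/1000)²
102000 = 11.18 × r × (42.327)²
r = 102000 / (11.18 × 1791.574929) = 102000 / 20029.81 ≈ 5.092 cm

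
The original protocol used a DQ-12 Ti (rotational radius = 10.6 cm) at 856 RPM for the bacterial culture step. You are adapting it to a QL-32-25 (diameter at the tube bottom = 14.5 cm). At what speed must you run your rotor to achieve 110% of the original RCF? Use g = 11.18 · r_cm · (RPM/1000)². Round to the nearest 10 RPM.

RCF_original = 11.18 × 10.6 × (0.856)² = 11.18 × 10.6 × 0.732736 ≈ 86.8 × g
Target RCF = 1.1 × 86.8 ≈ 95.5 × g
Your rotor: r = 14.5 / 2 = 7.25 cm
95.5 = 11.18 × 7.25 × (N/1000)²
(N/1000)² = 95.5 / 81.055 = 1.178212
N = 1000 × √1.178212 ≈ 1,085.5

≈ 1090 RPM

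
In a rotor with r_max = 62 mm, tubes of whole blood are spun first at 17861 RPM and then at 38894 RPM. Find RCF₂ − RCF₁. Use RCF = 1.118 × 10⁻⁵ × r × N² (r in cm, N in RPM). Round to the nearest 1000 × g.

r = 62 mm = 6.2 cm
RCF₁ = 1.118 × 10⁻⁵ × 6.2 × (17861)² = 1.118 × 10⁻⁵ × 6.2 × 319,015,321 ≈ 22,112.9 × g
RCF₂ = 1.118 × 10⁻⁵ × 6.2 × (38894)² = 1.118 × 10⁻⁵ × 6.2 × 1,512,743,236 ≈ 104,857.3 × g
Increase = 104,857.3 − 22,112.9 = 82,744.4

83000 g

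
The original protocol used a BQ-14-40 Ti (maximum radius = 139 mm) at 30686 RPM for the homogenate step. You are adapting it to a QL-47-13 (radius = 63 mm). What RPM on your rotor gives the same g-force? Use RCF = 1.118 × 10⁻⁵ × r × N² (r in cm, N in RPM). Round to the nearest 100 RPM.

45600 RPM

Original rotor: r = 139 mm = 13.9 cm
RCF_original = 1.118 × 10⁻⁵ × 13.9 × (30686)² = 1.118 × 10⁻⁵ × 13.9 × 941,630,596 ≈ 146,331.3 × g
Your rotor: r = 63 mm = 6.3 cm
146,331.3 = 1.118 × 10⁻⁵ × 6.3 × N²
N² = 146,331.3 / (7.0434 × 10⁻⁵) = 2,077,566,232
N ≈ √2,077,566,232 ≈ 45,580.3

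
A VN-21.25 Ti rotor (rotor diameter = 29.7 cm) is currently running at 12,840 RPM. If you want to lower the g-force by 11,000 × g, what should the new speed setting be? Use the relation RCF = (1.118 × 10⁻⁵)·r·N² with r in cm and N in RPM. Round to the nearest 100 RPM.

9900 RPM

r = 29.7 / 2 = 14.85 cm
Current RCF = 1.118 × 10⁻⁵ × 14.85 × (12840)² = 1.118 × 10⁻⁵ × 14.85 × 164,865,600 ≈ 27,371.5 × g
Target RCF = 27,371.5 − 11,000 = 16,371.5 × g
N² = 16,371.5 / (16.6023 × 10⁻⁵) = 98,609,831
N ≈ √98,609,831 ≈ 9,930.2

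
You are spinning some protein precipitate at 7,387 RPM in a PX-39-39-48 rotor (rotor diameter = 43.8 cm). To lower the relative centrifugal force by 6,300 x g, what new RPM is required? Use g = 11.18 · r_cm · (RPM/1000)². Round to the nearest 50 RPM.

r = 43.8 / 2 = 21.9 cm
Current RCF = 11.18 × 21.9 × (7.387)² = 11.18 × 21.9 × 54.567769 ≈ 13,360.5 × g
Target RCF = 13,360.5 − 6,300 = 7,060.5 × g
(N/1000)² = 7,060.5 / 244.842 = 28.83696
N = 1000 × √28.83696 ≈ 5,370.0

N₂ ≈ 5350 RPM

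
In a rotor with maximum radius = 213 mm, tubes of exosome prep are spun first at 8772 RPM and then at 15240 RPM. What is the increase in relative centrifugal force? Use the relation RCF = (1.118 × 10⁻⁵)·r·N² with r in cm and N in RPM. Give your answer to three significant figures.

r = 213 mm = 21.3 cm
RCF₁ = 1.118 × 10⁻⁵ × 21.3 × (8772)² = 1.118 × 10⁻⁵ × 21.3 × 76,947,984 ≈ 18,323.9 × g
RCF₂ = 1.118 × 10⁻⁵ × 21.3 × (15240)² = 1.118 × 10⁻⁵ × 21.3 × 232,257,600 ≈ 55,308.4 × g
Increase = 55,308.4 − 18,323.9 = 36,984.5

≈ 37000 x g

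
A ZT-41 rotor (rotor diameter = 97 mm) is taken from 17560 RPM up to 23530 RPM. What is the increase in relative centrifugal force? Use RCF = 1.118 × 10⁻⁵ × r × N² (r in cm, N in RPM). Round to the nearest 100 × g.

13300 ×g

r = 97 mm / 2 = 48.5 mm = 4.85 cm
RCF₁ = 1.118 × 10⁻⁵ × 4.85 × (17560)² = 1.118 × 10⁻⁵ × 4.85 × 308,353,600 ≈ 16,719.9 × g
RCF₂ = 1.118 × 10⁻⁵ × 4.85 × (23530)² = 1.118 × 10⁻⁵ × 4.85 × 553,660,900 ≈ 30,021.2 × g
Increase = 30,021.2 − 16,719.9 = 13,301.3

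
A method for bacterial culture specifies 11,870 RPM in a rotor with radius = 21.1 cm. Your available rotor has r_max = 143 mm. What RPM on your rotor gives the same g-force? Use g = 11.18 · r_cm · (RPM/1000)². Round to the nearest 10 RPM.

14420 RPM

RCF_original = 11.18 × 21.1 × (11.87)² = 11.18 × 21.1 × 140.8969 ≈ 33,237.3 × g
Your rotor: r = 143 mm = 14.3 cm
33,237.3 = 11.18 × 14.3 × (N/1000)²
(N/1000)² = 33,237.3 / 159.874 = 207.8968
N = 1000 × √207.8968 ≈ 14,418.6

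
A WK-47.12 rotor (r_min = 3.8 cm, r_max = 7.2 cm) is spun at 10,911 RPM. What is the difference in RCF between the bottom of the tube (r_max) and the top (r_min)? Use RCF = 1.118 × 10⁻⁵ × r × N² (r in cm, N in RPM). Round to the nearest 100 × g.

ΔRCF ≈ 4500 × g

ΔRCF = 1.118 × 10⁻⁵ × (r_max − r_min) × N² = 1.118 × 10⁻⁵ × 3.4 × 119,049,921 ≈ 4,525.3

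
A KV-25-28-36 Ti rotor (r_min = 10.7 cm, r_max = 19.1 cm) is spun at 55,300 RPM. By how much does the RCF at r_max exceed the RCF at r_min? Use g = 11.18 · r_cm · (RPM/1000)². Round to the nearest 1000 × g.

287000 × g

ΔRCF = 11.18 × (r_max − r_min) × (N/1000)² = 11.18 × 8.4 × 3,058.09 ≈ 287,191.3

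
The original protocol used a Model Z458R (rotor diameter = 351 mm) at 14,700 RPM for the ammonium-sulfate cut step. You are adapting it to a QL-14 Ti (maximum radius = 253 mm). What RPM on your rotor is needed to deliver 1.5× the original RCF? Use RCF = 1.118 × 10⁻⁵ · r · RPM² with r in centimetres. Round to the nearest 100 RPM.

Original rotor: r = 351 mm / 2 = 175.5 mm = 17.55 cm
RCF_original = 1.118 × 10⁻⁵ × 17.55 × (14700)² = 1.118 × 10⁻⁵ × 17.55 × 216,090,000 ≈ 42,398.8 × g
Target RCF = 1.5 × 42,398.8 ≈ 63,598.2 × g
Your rotor: r = 253 mm = 25.3 cm
63,598.2 = 1.118 × 10⁻⁵ × 25.3 × N²
N² = 63,598.2 / (28.2854 × 10⁻⁵) = 224,844,619
N ≈ √224,844,619 ≈ 14,994.8

≈ 15000 RPM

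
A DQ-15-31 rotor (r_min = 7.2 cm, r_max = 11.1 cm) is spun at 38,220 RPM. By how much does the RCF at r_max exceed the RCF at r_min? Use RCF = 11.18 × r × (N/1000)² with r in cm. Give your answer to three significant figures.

ΔRCF ≈ 63700 × g

RCF_max = 11.18 × 11.1 × (38.22)² = 11.18 × 11.1 × 1,460.7684 ≈ 181,278.4 × g
RCF_min = 11.18 × 7.2 × (38.22)² = 11.18 × 7.2 × 1,460.7684 ≈ 117,586 × g
ΔRCF = 181,278.4 − 117,586 = 63,692.4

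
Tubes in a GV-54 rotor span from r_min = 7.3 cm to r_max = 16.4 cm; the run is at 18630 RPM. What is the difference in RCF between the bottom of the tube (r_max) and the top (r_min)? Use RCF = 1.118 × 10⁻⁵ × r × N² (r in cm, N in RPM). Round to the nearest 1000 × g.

ΔRCF = 1.118 × 10⁻⁵ × (r_max − r_min) × N² = 1.118 × 10⁻⁵ × 9.1 × 347,076,900 ≈ 35,310.9

≈ 35000 x g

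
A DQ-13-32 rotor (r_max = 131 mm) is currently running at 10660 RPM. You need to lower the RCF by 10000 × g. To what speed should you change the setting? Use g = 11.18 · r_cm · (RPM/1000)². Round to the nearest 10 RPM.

≈ 6730 RPM

r = 131 mm = 13.1 cm
Current RCF = 11.18 × 13.1 × (10.66)² = 11.18 × 13.1 × 113.6356 ≈ 16,642.8 × g
Target RCF = 16,642.8 − 10,000 = 6,642.8 × g
(N/1000)² = 6,642.8 / 146.458 = 45.35635
N = 1000 × √45.35635 ≈ 6,734.7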